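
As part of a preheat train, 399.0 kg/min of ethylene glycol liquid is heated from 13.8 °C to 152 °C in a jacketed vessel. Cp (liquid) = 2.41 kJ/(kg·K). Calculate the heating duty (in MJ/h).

Q = 7970 MJ/h

Q = ṁ·Cp·ΔT = 399.0 × 2.41 × (152 − 13.8) = 132890 kJ/min
Converting: 132890 / 60 s = 2214.9 kW
Heating duty = 7973.5 MJ/h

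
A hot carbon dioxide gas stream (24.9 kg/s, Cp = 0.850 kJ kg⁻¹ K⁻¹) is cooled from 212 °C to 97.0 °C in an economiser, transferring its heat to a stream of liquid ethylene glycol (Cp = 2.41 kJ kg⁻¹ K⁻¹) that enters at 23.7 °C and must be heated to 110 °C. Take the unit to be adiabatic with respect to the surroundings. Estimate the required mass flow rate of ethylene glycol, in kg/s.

Heat released by hot stream: Q = 24.9 × 0.850 × (212 − 97.0) = 2434 kJ/s
Energy balance on cold side (adiabatic exchanger): Q = ṁ_c·Cp_c·(T_c,out − T_c,in)
ṁ_c = 2434 / [2.41 × (110 − 23.7)] = 11.703 kg/s

ṁ_c = 11.7 kg/s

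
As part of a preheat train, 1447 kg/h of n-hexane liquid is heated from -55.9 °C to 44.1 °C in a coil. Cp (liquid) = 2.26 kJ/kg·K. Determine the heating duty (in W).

Q = ṁ·Cp·ΔT = 1447 × 2.26 × (44.1 − -55.9) = 327020 kJ/h
Converting: 327020 / 3600 s = 90.839 kW
Heating duty = 90839 W

Q = 90800 W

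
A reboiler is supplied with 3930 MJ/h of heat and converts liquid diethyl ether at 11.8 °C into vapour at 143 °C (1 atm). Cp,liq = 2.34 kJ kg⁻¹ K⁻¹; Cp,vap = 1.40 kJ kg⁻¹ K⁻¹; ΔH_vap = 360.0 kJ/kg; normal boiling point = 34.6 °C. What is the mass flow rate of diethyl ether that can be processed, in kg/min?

ṁ = 116 kg/min

Δh = 2.34×(34.6−11.8) + 360.0 + 1.40×(143−34.6) = 565.11 kJ/kg
Q = 3930 MJ/h = 1091.7 kJ/s = 65500 kJ/min
ṁ = Q/Δh = 65500 / 565.11 = 115.91 kg/min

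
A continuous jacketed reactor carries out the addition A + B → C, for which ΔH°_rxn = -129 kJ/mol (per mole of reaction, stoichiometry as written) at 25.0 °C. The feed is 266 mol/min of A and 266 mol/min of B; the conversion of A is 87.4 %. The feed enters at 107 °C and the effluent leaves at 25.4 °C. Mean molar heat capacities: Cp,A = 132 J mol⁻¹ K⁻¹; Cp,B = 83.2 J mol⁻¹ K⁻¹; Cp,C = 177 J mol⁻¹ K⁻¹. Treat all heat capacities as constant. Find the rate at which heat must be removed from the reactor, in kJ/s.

Extent of reaction ξ = 0.874 × 266 = 232.48 mol/min
Reaction term: ξ·ΔH°_rxn = 232.48 × -129 = -29990 kJ/min
Sensible, feed 107→25 °C: -4693.9 kJ/min
Outlet flows (mol/min): A 33.516, B 33.516, C 232.48
Sensible, products 25→25.4 °C: 19.345 kJ/min
Q = ΔH = -34665 kJ/min = -577.75 kW
Heat removed = 577.75 kJ/s

Q_out = 578 kJ/s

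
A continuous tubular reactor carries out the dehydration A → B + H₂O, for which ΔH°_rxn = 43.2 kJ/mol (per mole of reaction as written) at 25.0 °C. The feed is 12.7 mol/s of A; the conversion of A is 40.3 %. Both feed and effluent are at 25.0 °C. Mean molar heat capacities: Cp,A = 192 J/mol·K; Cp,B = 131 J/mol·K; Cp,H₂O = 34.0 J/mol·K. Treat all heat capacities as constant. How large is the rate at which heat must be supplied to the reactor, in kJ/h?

Q_in = 796000 kJ/h

Extent of reaction ξ = 0.403 × 12.7 = 5.1181 mol/s
Reaction term: ξ·ΔH°_rxn = 5.1181 × 43.2 = 221.1 kJ/s
Q = ΔH = 221.1 kJ/s = 221.1 kW
Heat supplied = 795970 kJ/h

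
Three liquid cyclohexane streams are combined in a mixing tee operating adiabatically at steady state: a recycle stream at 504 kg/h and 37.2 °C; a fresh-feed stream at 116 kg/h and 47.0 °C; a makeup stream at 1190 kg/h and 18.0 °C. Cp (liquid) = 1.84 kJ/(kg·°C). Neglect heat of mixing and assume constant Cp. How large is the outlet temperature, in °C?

Energy balance with Q = 0: Σ ṁᵢCp,ᵢ(T_out − Tᵢ) = 0
Σ ṁᵢCp,ᵢTᵢ = 504×1.84×37.2 + 116×1.84×47.0 + 1190×1.84×18.0 = 83942
Σ ṁᵢCp,ᵢ = 504×1.84 + 116×1.84 + 1190×1.84 = 3330.4
T_out = 83942 / 3330.4 = 25.205 °C

T_out = 25.2 °C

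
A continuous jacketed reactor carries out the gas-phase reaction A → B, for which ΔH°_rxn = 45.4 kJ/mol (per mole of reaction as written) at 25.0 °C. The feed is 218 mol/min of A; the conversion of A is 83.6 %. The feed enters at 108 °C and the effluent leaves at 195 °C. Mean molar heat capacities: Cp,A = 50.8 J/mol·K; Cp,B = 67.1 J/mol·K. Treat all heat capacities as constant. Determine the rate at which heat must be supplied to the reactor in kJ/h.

Q_in = 585000 kJ/h

Extent of reaction ξ = 0.836 × 218 = 182.25 mol/min
Reaction term: ξ·ΔH°_rxn = 182.25 × 45.4 = 8274.1 kJ/min
Sensible, feed 108→25 °C: -919.18 kJ/min
Outlet flows (mol/min): A 35.752, B 182.25
Sensible, products 25→195 °C: 2387.7 kJ/min
Q = ΔH = 9742.5 kJ/min = 162.38 kW
Heat supplied = 584550 kJ/h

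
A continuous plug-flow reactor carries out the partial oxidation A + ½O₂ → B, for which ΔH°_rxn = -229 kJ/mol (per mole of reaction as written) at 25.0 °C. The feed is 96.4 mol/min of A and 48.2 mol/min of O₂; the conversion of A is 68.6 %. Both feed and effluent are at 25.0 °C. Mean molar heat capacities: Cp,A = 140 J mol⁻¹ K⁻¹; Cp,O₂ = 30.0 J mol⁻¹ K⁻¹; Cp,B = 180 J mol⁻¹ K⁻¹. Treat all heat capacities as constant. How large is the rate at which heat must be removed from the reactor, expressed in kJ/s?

Q_out = 252 kJ/s

Extent of reaction ξ = 0.686 × 96.4 = 66.13 mol/min
Reaction term: ξ·ΔH°_rxn = 66.13 × -229 = -15144 kJ/min
Q = ΔH = -15144 kJ/min = -252.4 kW
Heat removed = 252.4 kJ/s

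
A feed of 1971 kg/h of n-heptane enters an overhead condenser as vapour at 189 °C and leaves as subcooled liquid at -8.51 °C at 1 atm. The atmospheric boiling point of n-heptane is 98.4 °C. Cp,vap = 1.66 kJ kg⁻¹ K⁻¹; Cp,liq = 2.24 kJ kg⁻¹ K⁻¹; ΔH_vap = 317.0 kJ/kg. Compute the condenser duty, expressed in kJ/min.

vapour 189→98.4 °C: -150.4 kJ/kg
condensation at 98.4 °C: -317 kJ/kg
liquid 98.4→-8.51 °C: -239.48 kJ/kg
Δh = -150.4 + -317 + -239.48 = -706.87 kJ/kg
Q = ṁ·Δh = 1971 kg/h × -706.87 kJ/kg = -1.3932e+06 kJ/h
|Q| = 387.01 kW = 23221 kJ/min

Q_c = 23200 kJ/min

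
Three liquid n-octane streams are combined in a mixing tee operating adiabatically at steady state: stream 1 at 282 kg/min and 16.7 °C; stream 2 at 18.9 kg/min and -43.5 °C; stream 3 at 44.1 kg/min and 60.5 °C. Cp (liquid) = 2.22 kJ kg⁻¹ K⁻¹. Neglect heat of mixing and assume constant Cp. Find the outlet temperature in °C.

T_out = 19.0 °C

No heat crosses the boundary, so H_out = H_in.
T_out = Σ ṁᵢCp,ᵢTᵢ / Σ ṁᵢCp,ᵢ
      = 14553 / 765.9 = 19.001 °C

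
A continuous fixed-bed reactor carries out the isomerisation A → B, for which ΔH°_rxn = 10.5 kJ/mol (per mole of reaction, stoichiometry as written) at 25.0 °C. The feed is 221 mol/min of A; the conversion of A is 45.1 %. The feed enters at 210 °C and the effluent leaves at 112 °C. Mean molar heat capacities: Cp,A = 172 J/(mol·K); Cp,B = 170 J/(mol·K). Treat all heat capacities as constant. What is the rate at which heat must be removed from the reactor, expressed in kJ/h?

Q_out = 162000 kJ/h

Extent of reaction ξ = 0.451 × 221 = 99.671 mol/min
Reaction term: ξ·ΔH°_rxn = 99.671 × 10.5 = 1046.5 kJ/min
Sensible, feed 210→25 °C: -7032.2 kJ/min
Outlet flows (mol/min): A 121.33, B 99.671
Sensible, products 25→112 °C: 3289.7 kJ/min
Q = ΔH = -2696 kJ/min = -44.933 kW
Heat removed = 161760 kJ/h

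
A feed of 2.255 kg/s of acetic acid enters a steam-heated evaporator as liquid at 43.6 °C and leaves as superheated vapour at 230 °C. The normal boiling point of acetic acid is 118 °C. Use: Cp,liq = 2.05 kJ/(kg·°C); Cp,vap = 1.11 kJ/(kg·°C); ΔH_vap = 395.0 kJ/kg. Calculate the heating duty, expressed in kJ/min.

Q = 90900 kJ/min

liquid 43.6→118 °C: 152.52 kJ/kg
vaporisation at 118 °C: 395 kJ/kg
vapour 118→230 °C: 124.32 kJ/kg
Δh = 152.52 + 395 + 124.32 = 671.84 kJ/kg
Q = ṁ·Δh = 2.255 kg/s × 671.84 kJ/kg = 1515 kJ/s
|Q| = 1515 kW = 90900 kJ/min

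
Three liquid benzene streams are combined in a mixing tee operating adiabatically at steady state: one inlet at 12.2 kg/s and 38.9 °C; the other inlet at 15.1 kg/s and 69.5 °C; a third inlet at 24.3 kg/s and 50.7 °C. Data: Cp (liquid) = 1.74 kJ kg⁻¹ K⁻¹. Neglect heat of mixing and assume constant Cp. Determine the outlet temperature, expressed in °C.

Energy balance with Q = 0: Σ ṁᵢCp,ᵢ(T_out − Tᵢ) = 0
Σ ṁᵢCp,ᵢTᵢ = 12.2×1.74×38.9 + 15.1×1.74×69.5 + 24.3×1.74×50.7 = 4795.5
Σ ṁᵢCp,ᵢ = 12.2×1.74 + 15.1×1.74 + 24.3×1.74 = 89.784
T_out = 4795.5 / 89.784 = 53.412 °C

T_out = 53.4 °C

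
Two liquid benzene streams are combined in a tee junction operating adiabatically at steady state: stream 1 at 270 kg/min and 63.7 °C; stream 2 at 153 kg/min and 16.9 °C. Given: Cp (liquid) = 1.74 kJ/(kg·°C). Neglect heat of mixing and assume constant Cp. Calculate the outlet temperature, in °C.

No heat crosses the boundary, so H_out = H_in.
T_out = Σ ṁᵢCp,ᵢTᵢ / Σ ṁᵢCp,ᵢ
      = 34425 / 736.02 = 46.772 °C

T_out = 46.8 °C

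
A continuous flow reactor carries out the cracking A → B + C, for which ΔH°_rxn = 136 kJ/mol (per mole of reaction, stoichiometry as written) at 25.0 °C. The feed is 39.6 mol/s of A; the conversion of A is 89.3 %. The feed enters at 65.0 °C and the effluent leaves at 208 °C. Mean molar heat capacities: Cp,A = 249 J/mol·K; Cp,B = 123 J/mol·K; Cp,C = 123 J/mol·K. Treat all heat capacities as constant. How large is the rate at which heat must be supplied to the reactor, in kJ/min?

Extent of reaction ξ = 0.893 × 39.6 = 35.363 mol/s
Reaction term: ξ·ΔH°_rxn = 35.363 × 136 = 4809.3 kJ/s
Sensible, feed 65.0→25 °C: -394.42 kJ/s
Outlet flows (mol/s): A 4.2372, B 35.363, C 35.363
Sensible, products 25→208 °C: 1785 kJ/s
Q = ΔH = 6200 kJ/s = 6200 kW
Heat supplied = 372000 kJ/min

Q_in = 372000 kJ/min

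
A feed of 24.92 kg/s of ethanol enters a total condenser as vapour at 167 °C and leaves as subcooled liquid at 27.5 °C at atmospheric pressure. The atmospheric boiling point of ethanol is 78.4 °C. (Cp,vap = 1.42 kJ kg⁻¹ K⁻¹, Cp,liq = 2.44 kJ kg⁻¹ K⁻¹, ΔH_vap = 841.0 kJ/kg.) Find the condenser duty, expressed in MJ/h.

Q_c = 97900 MJ/h

vapour 167→78.4 °C: -125.81 kJ/kg
condensation at 78.4 °C: -841 kJ/kg
liquid 78.4→27.5 °C: -124.2 kJ/kg
Δh = -125.81 + -841 + -124.2 = -1091 kJ/kg
Q = ṁ·Δh = 24.92 kg/s × -1091 kJ/kg = -27188 kJ/s
|Q| = 27188 kW = 97877 MJ/h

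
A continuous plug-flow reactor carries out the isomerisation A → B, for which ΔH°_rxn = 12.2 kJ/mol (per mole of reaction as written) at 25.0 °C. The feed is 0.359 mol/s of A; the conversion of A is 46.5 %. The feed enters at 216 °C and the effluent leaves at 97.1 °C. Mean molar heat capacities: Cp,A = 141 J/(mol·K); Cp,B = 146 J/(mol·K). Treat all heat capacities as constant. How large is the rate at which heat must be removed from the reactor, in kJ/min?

Extent of reaction ξ = 0.465 × 0.359 = 0.16694 mol/s
Reaction term: ξ·ΔH°_rxn = 0.16694 × 12.2 = 2.0366 kJ/s
Sensible, feed 216→25 °C: -9.6682 kJ/s
Outlet flows (mol/s): A 0.19206, B 0.16694
Sensible, products 25→97.1 °C: 3.7098 kJ/s
Q = ΔH = -3.9218 kJ/s = -3.9218 kW
Heat removed = 235.31 kJ/min

Q_out = 235 kJ/min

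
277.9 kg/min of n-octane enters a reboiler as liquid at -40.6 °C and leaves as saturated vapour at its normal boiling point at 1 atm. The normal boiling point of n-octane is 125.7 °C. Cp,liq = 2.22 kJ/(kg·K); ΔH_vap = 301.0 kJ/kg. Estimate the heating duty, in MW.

liquid -40.6→125.7 °C: 369.19 kJ/kg
vaporisation at 125.7 °C: 301 kJ/kg
Δh = 369.19 + 301 = 670.19 kJ/kg
Q = ṁ·Δh = 277.9 kg/min × 670.19 kJ/kg = 186240 kJ/min
|Q| = 3104.1 kW = 3.1041 MW

Q = 3.10 MW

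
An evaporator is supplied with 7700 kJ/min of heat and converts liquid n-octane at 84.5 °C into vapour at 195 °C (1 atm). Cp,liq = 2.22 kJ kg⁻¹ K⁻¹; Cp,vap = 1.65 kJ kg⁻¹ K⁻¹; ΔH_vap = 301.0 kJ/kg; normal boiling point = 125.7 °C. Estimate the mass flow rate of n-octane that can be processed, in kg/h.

ṁ = 912 kg/h

Δh = 2.22×(125.7−84.5) + 301.0 + 1.65×(195−125.7) = 506.81 kJ/kg
Q = 7700 kJ/min = 128.33 kJ/s = 462000 kJ/h
ṁ = Q/Δh = 462000 / 506.81 = 911.59 kg/h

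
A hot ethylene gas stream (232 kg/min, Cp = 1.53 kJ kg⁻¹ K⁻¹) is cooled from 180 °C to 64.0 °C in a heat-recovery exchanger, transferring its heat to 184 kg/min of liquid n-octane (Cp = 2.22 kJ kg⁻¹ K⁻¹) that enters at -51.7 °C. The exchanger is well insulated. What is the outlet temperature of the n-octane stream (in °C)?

Heat released by hot stream: Q = 232 × 1.53 × (180 − 64.0) = 41175 kJ/min
Energy balance on cold side (adiabatic exchanger): Q = ṁ_c·Cp_c·(T_c,out − T_c,in)
T_c,out = -51.7 + 41175/(184 × 2.22) = 49.101 °C

T_c,out = 49.1 °C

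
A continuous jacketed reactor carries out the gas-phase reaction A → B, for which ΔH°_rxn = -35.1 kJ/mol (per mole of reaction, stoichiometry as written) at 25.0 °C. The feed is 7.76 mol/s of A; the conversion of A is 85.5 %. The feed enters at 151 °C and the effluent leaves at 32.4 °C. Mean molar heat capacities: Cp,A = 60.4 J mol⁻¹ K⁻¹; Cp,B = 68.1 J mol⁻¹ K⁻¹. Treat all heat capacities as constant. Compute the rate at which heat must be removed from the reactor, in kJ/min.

Q_out = 17300 kJ/min

Extent of reaction ξ = 0.855 × 7.76 = 6.6348 mol/s
Reaction term: ξ·ΔH°_rxn = 6.6348 × -35.1 = -232.88 kJ/s
Sensible, feed 151→25 °C: -59.057 kJ/s
Outlet flows (mol/s): A 1.1252, B 6.6348
Sensible, products 25→32.4 °C: 3.8465 kJ/s
Q = ΔH = -288.09 kJ/s = -288.09 kW
Heat removed = 17286 kJ/min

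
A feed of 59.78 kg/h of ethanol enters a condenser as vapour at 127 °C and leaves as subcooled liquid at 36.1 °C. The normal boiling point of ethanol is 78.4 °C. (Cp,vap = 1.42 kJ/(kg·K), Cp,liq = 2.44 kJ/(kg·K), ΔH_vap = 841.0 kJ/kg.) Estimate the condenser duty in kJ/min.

vapour 127→78.4 °C: -69.012 kJ/kg
condensation at 78.4 °C: -841 kJ/kg
liquid 78.4→36.1 °C: -103.21 kJ/kg
Δh = -69.012 + -841 + -103.21 = -1013.2 kJ/kg
Q = ṁ·Δh = 59.78 kg/h × -1013.2 kJ/kg = -60571 kJ/h
|Q| = 16.825 kW = 1009.5 kJ/min

Q_c = 1010 kJ/min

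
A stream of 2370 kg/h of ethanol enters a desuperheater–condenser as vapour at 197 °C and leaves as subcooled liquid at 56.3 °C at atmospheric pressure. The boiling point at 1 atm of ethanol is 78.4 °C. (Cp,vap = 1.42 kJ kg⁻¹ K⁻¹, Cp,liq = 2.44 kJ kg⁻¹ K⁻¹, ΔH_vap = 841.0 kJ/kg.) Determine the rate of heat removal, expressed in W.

Q_c = 700000 W

vapour 197→78.4 °C: -168.41 kJ/kg
condensation at 78.4 °C: -841 kJ/kg
liquid 78.4→56.3 °C: -53.924 kJ/kg
Δh = -168.41 + -841 + -53.924 = -1063.3 kJ/kg
Q = ṁ·Δh = 2370 kg/h × -1063.3 kJ/kg = -2.5201e+06 kJ/h
|Q| = 700.03 kW = 700030 W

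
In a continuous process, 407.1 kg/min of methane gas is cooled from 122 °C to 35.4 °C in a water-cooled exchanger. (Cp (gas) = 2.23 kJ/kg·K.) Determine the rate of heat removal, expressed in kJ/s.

Q_c = 1310 kJ/s

Q = ṁ·Cp·ΔT = 407.1 × 2.23 × (35.4 − 122) = -78618 kJ/min
Converting: 78618 / 60 s = 1310.3 kW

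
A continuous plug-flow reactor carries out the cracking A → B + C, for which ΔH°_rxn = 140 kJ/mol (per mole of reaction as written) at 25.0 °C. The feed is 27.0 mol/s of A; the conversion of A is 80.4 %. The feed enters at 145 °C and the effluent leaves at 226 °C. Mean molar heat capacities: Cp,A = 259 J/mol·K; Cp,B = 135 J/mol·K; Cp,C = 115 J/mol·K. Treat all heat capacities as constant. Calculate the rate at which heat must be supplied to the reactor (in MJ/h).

Extent of reaction ξ = 0.804 × 27.0 = 21.708 mol/s
Reaction term: ξ·ΔH°_rxn = 21.708 × 140 = 3039.1 kJ/s
Sensible, feed 145→25 °C: -839.16 kJ/s
Outlet flows (mol/s): A 5.292, B 21.708, C 21.708
Sensible, products 25→226 °C: 1366.3 kJ/s
Q = ΔH = 3566.3 kJ/s = 3566.3 kW
Heat supplied = 12839 MJ/h

Q_in = 12800 MJ/h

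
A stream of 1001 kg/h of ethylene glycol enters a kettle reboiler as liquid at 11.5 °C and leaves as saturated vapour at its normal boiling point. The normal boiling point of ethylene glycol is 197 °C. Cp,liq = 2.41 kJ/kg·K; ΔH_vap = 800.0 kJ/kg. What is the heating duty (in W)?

Q = 347000 W

liquid 11.5→197 °C: 447.06 kJ/kg
vaporisation at 197 °C: 800 kJ/kg
Δh = 447.06 + 800 = 1247.1 kJ/kg
Q = ṁ·Δh = 1001 kg/h × 1247.1 kJ/kg = 1.2483e+06 kJ/h
|Q| = 346.75 kW = 346750 W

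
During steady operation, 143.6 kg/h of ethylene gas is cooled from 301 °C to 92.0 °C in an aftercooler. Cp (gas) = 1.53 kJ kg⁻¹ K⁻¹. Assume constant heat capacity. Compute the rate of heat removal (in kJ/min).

Q_c = 765 kJ/min

Q = ṁ·Cp·ΔT = 143.6 × 1.53 × (92.0 − 301) = -45919 kJ/h
Converting: 45919 / 3600 s = 12.755 kW
Cooling duty = 765.32 kJ/min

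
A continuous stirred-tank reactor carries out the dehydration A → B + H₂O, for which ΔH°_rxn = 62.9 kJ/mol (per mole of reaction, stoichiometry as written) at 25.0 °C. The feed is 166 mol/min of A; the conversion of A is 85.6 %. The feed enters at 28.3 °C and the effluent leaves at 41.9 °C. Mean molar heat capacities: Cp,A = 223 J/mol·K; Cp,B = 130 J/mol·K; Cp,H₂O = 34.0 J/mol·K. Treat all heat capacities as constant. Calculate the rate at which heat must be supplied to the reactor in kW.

Q_in = 155 kW

Extent of reaction ξ = 0.856 × 166 = 142.1 mol/min
Reaction term: ξ·ΔH°_rxn = 142.1 × 62.9 = 8937.8 kJ/min
Sensible, feed 28.3→25 °C: -122.16 kJ/min
Outlet flows (mol/min): A 23.904, B 142.1, H₂O 142.1
Sensible, products 25→41.9 °C: 483.92 kJ/min
Q = ΔH = 9299.6 kJ/min = 154.99 kW
Heat supplied = 154.99 kW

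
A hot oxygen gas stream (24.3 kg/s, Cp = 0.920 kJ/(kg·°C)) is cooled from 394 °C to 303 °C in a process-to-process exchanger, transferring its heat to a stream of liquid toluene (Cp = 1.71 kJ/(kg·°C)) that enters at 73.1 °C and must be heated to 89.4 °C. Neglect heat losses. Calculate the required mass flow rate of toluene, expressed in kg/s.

Heat released by hot stream: Q = 24.3 × 0.920 × (394 − 303) = 2034.4 kJ/s
Energy balance on cold side (adiabatic exchanger): Q = ṁ_c·Cp_c·(T_c,out − T_c,in)
ṁ_c = 2034.4 / [1.71 × (89.4 − 73.1)] = 72.988 kg/s

ṁ_c = 73.0 kg/s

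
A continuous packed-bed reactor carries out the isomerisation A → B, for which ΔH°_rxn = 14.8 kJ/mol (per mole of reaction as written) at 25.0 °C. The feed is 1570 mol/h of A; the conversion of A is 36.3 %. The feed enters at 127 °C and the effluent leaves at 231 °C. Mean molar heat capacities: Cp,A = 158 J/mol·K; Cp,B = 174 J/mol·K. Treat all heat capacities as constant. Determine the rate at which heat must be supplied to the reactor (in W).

Extent of reaction ξ = 0.363 × 1570 = 569.91 mol/h
Reaction term: ξ·ΔH°_rxn = 569.91 × 14.8 = 8434.7 kJ/h
Sensible, feed 127→25 °C: -25302 kJ/h
Outlet flows (mol/h): A 1000.1, B 569.91
Sensible, products 25→231 °C: 52979 kJ/h
Q = ΔH = 36111 kJ/h = 10.031 kW
Heat supplied = 10031 W

Q_in = 10000 W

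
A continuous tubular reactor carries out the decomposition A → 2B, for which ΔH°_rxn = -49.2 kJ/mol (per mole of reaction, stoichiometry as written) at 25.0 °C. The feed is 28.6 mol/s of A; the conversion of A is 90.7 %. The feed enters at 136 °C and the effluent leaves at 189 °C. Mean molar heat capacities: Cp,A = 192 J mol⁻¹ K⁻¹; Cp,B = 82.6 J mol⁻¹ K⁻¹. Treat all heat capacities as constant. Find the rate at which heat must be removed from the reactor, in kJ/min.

Q_out = 66000 kJ/min

Extent of reaction ξ = 0.907 × 28.6 = 25.94 mol/s
Reaction term: ξ·ΔH°_rxn = 25.94 × -49.2 = -1276.3 kJ/s
Sensible, feed 136→25 °C: -609.52 kJ/s
Outlet flows (mol/s): A 2.6598, B 51.88
Sensible, products 25→189 °C: 786.54 kJ/s
Q = ΔH = -1099.2 kJ/s = -1099.2 kW
Heat removed = 65954 kJ/min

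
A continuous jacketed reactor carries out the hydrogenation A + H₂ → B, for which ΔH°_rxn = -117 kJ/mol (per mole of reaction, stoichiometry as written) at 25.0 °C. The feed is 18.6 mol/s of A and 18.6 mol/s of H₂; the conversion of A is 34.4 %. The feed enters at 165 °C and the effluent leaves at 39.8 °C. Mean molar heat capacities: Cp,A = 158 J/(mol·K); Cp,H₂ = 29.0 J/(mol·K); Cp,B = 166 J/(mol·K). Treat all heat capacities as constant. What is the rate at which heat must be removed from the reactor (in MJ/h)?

Extent of reaction ξ = 0.344 × 18.6 = 6.3984 mol/s
Reaction term: ξ·ΔH°_rxn = 6.3984 × -117 = -748.61 kJ/s
Sensible, feed 165→25 °C: -486.95 kJ/s
Outlet flows (mol/s): A 12.202, H₂ 12.202, B 6.3984
Sensible, products 25→39.8 °C: 49.489 kJ/s
Q = ΔH = -1186.1 kJ/s = -1186.1 kW
Heat removed = 4269.9 MJ/h

Q_out = 4270 MJ/h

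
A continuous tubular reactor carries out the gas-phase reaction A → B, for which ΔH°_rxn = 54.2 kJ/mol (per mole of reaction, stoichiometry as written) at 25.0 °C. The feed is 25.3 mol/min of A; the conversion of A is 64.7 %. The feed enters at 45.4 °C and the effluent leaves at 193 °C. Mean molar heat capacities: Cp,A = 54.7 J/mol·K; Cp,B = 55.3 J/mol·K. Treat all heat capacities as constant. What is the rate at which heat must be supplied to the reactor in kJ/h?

Q_in = 65600 kJ/h

Extent of reaction ξ = 0.647 × 25.3 = 16.369 mol/min
Reaction term: ξ·ΔH°_rxn = 16.369 × 54.2 = 887.21 kJ/min
Sensible, feed 45.4→25 °C: -28.232 kJ/min
Outlet flows (mol/min): A 8.9309, B 16.369
Sensible, products 25→193 °C: 234.15 kJ/min
Q = ΔH = 1093.1 kJ/min = 18.219 kW
Heat supplied = 65587 kJ/h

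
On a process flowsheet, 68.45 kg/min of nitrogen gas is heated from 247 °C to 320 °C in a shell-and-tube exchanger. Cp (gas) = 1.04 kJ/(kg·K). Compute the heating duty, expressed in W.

Q = 86600 W

Q = ṁ·Cp·ΔT = 68.45 × 1.04 × (320 − 247) = 5196.7 kJ/min
Converting: 5196.7 / 60 s = 86.612 kW
Heating duty = 86612 W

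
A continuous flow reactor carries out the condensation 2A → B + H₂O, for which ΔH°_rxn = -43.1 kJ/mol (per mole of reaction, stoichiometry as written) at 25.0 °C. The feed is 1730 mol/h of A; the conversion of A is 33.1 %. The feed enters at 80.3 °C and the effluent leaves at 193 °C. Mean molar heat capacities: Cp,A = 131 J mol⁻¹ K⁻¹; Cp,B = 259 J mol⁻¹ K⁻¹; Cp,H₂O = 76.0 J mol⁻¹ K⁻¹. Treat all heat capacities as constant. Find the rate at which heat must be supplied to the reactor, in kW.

Q_in = 4.64 kW

Extent of reaction ξ = 0.331 × 1730 / 2 = 286.31 mol/h
Reaction term: ξ·ΔH°_rxn = 286.31 × -43.1 = -12340 kJ/h
Sensible, feed 80.3→25 °C: -12533 kJ/h
Outlet flows (mol/h): A 1157.4, B 286.31, H₂O 286.31
Sensible, products 25→193 °C: 41585 kJ/h
Q = ΔH = 16712 kJ/h = 4.6423 kW
Heat supplied = 4.6423 kW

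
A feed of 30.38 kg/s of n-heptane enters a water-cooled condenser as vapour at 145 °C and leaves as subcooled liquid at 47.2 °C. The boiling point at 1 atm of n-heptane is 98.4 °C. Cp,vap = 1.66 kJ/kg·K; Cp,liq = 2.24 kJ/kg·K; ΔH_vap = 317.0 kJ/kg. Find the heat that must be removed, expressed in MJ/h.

Q_c = 55700 MJ/h

vapour 145→98.4 °C: -77.356 kJ/kg
condensation at 98.4 °C: -317 kJ/kg
liquid 98.4→47.2 °C: -114.69 kJ/kg
Δh = -77.356 + -317 + -114.69 = -509.04 kJ/kg
Q = ṁ·Δh = 30.38 kg/s × -509.04 kJ/kg = -15465 kJ/s
|Q| = 15465 kW = 55673 MJ/h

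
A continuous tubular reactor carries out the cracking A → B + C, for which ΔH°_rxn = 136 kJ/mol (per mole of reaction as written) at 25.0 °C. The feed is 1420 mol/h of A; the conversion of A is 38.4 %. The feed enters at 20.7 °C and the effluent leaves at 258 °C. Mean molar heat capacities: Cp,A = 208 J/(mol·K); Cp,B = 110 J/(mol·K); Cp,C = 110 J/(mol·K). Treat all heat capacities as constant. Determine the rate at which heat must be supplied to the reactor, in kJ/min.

Extent of reaction ξ = 0.384 × 1420 = 545.28 mol/h
Reaction term: ξ·ΔH°_rxn = 545.28 × 136 = 74158 kJ/h
Sensible, feed 20.7→25 °C: 1270 kJ/h
Outlet flows (mol/h): A 874.72, B 545.28, C 545.28
Sensible, products 25→258 °C: 70343 kJ/h
Q = ΔH = 145770 kJ/h = 40.492 kW
Heat supplied = 2429.5 kJ/min

Q_in = 2430 kJ/min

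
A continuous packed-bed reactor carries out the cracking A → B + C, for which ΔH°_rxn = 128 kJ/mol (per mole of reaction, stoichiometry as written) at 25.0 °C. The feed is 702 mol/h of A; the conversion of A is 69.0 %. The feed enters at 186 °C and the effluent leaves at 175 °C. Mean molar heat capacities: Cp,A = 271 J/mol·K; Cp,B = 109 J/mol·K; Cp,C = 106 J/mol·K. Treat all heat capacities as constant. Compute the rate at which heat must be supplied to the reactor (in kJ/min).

Extent of reaction ξ = 0.690 × 702 = 484.38 mol/h
Reaction term: ξ·ΔH°_rxn = 484.38 × 128 = 62001 kJ/h
Sensible, feed 186→25 °C: -30629 kJ/h
Outlet flows (mol/h): A 217.62, B 484.38, C 484.38
Sensible, products 25→175 °C: 24468 kJ/h
Q = ΔH = 55839 kJ/h = 15.511 kW
Heat supplied = 930.65 kJ/min

Q_in = 931 kJ/min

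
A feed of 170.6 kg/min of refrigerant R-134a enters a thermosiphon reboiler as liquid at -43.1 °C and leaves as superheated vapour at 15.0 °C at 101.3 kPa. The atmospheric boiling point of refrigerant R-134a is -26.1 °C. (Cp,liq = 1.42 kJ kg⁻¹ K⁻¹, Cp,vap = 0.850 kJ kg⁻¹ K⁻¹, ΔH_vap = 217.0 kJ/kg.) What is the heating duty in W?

liquid -43.1→-26.1 °C: 24.14 kJ/kg
vaporisation at -26.1 °C: 217 kJ/kg
vapour -26.1→15.0 °C: 34.935 kJ/kg
Δh = 24.14 + 217 + 34.935 = 276.07 kJ/kg
Q = ṁ·Δh = 170.6 kg/min × 276.07 kJ/kg = 47098 kJ/min
|Q| = 784.97 kW = 784970 W

Q = 785000 W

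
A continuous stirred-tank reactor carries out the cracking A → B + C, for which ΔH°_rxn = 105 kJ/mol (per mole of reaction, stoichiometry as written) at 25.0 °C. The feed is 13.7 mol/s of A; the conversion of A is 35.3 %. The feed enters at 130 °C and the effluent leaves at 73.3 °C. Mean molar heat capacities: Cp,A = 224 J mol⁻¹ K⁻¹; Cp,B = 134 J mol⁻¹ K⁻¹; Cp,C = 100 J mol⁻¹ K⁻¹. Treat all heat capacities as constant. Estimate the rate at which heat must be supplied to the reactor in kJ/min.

Q_in = 20200 kJ/min

Extent of reaction ξ = 0.353 × 13.7 = 4.8361 mol/s
Reaction term: ξ·ΔH°_rxn = 4.8361 × 105 = 507.79 kJ/s
Sensible, feed 130→25 °C: -322.22 kJ/s
Outlet flows (mol/s): A 8.8639, B 4.8361, C 4.8361
Sensible, products 25→73.3 °C: 150.56 kJ/s
Q = ΔH = 336.13 kJ/s = 336.13 kW
Heat supplied = 20168 kJ/min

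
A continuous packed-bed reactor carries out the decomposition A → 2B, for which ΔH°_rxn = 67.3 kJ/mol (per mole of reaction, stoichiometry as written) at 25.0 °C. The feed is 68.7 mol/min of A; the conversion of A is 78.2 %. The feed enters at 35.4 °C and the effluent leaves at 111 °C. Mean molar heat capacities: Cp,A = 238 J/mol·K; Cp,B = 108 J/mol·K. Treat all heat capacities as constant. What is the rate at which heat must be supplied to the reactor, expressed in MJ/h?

Q_in = 285 MJ/h

Extent of reaction ξ = 0.782 × 68.7 = 53.723 mol/min
Reaction term: ξ·ΔH°_rxn = 53.723 × 67.3 = 3615.6 kJ/min
Sensible, feed 35.4→25 °C: -170.05 kJ/min
Outlet flows (mol/min): A 14.977, B 107.45
Sensible, products 25→111 °C: 1304.5 kJ/min
Q = ΔH = 4750 kJ/min = 79.167 kW
Heat supplied = 285 MJ/h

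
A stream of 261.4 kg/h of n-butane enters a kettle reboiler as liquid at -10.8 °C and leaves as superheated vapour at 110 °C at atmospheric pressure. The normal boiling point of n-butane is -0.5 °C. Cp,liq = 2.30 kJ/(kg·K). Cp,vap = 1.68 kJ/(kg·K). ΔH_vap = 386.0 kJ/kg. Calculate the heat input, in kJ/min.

Q = 2590 kJ/min

liquid -10.8→-0.5 °C: 23.69 kJ/kg
vaporisation at -0.5 °C: 386 kJ/kg
vapour -0.5→110 °C: 185.64 kJ/kg
Δh = 23.69 + 386 + 185.64 = 595.33 kJ/kg
Q = ṁ·Δh = 261.4 kg/h × 595.33 kJ/kg = 155620 kJ/h
|Q| = 43.228 kW = 2593.7 kJ/min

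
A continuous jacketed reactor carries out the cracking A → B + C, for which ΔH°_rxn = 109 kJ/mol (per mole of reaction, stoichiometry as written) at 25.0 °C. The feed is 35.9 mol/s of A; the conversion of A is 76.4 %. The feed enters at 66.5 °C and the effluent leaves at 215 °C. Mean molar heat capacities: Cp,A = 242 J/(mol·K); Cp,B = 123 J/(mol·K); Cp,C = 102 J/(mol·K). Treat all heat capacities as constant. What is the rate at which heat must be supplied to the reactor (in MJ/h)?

Q_in = 15100 MJ/h

Extent of reaction ξ = 0.764 × 35.9 = 27.428 mol/s
Reaction term: ξ·ΔH°_rxn = 27.428 × 109 = 2989.6 kJ/s
Sensible, feed 66.5→25 °C: -360.54 kJ/s
Outlet flows (mol/s): A 8.4724, B 27.428, C 27.428
Sensible, products 25→215 °C: 1562.1 kJ/s
Q = ΔH = 4191.2 kJ/s = 4191.2 kW
Heat supplied = 15088 MJ/h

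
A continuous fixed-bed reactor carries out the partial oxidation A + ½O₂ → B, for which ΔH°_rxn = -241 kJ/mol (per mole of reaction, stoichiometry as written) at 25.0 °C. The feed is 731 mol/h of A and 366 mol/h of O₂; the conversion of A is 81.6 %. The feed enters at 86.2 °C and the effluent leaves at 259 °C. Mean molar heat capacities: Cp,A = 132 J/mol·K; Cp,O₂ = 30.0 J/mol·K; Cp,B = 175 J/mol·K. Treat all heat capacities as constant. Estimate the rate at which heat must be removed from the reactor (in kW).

Q_out = 33.7 kW

Extent of reaction ξ = 0.816 × 731 = 596.5 mol/h
Reaction term: ξ·ΔH°_rxn = 596.5 × -241 = -143760 kJ/h
Sensible, feed 86.2→25 °C: -6577.3 kJ/h
Outlet flows (mol/h): A 134.5, O₂ 67.752, B 596.5
Sensible, products 25→259 °C: 29057 kJ/h
Q = ΔH = -121280 kJ/h = -33.688 kW
Heat removed = 33.688 kW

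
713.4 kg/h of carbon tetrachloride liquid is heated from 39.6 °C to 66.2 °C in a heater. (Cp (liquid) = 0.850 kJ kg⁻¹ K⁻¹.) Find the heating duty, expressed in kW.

Q = ṁ·Cp·ΔT = 713.4 × 0.850 × (66.2 − 39.6) = 16130 kJ/h
Converting: 16130 / 3600 s = 4.4805 kW

Q = 4.48 kW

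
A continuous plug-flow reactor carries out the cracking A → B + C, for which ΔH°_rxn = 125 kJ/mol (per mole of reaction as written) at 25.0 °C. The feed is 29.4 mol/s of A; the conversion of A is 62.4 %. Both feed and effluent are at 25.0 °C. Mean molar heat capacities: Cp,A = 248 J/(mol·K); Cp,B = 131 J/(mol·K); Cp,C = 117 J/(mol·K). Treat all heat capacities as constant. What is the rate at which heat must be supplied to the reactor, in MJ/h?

Extent of reaction ξ = 0.624 × 29.4 = 18.346 mol/s
Reaction term: ξ·ΔH°_rxn = 18.346 × 125 = 2293.2 kJ/s
Q = ΔH = 2293.2 kJ/s = 2293.2 kW
Heat supplied = 8255.5 MJ/h

Q_in = 8260 MJ/h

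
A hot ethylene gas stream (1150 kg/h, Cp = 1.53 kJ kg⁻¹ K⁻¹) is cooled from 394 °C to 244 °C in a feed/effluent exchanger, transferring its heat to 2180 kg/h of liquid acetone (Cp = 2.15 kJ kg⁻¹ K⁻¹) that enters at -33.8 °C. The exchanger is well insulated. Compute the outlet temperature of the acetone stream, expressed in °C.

T_c,out = 22.5 °C

Heat released by hot stream: Q = 1150 × 1.53 × (394 − 244) = 263920 kJ/h
Energy balance on cold side (adiabatic exchanger): Q = ṁ_c·Cp_c·(T_c,out − T_c,in)
T_c,out = -33.8 + 263920/(2180 × 2.15) = 22.51 °C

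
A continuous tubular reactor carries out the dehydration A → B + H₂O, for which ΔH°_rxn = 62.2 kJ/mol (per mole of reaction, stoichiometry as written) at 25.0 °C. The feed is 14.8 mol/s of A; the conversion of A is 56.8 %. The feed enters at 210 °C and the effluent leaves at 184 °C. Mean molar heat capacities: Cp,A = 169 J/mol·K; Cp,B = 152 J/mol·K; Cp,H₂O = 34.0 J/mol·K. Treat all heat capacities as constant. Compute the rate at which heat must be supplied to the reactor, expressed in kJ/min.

Extent of reaction ξ = 0.568 × 14.8 = 8.4064 mol/s
Reaction term: ξ·ΔH°_rxn = 8.4064 × 62.2 = 522.88 kJ/s
Sensible, feed 210→25 °C: -462.72 kJ/s
Outlet flows (mol/s): A 6.3936, B 8.4064, H₂O 8.4064
Sensible, products 25→184 °C: 420.41 kJ/s
Q = ΔH = 480.57 kJ/s = 480.57 kW
Heat supplied = 28834 kJ/min

Q_in = 28800 kJ/min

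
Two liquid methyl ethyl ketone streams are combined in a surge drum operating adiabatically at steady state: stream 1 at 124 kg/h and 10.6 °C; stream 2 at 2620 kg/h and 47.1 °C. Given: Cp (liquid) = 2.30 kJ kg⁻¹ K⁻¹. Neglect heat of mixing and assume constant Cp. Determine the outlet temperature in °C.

T_out = 45.5 °C

No heat crosses the boundary, so H_out = H_in.
T_out = Σ ṁᵢCp,ᵢTᵢ / Σ ṁᵢCp,ᵢ
      = 286850 / 6311.2 = 45.451 °C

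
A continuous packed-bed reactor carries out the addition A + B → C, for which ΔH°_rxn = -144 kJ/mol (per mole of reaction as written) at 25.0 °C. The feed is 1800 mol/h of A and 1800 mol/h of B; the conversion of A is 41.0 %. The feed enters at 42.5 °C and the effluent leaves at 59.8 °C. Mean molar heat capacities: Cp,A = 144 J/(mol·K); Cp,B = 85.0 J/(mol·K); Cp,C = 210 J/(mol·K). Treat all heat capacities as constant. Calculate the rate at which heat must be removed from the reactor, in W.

Extent of reaction ξ = 0.410 × 1800 = 738 mol/h
Reaction term: ξ·ΔH°_rxn = 738 × -144 = -106270 kJ/h
Sensible, feed 42.5→25 °C: -7213.5 kJ/h
Outlet flows (mol/h): A 1062, B 1062, C 738
Sensible, products 25→59.8 °C: 13857 kJ/h
Q = ΔH = -99629 kJ/h = -27.675 kW
Heat removed = 27675 W

Q_out = 27700 W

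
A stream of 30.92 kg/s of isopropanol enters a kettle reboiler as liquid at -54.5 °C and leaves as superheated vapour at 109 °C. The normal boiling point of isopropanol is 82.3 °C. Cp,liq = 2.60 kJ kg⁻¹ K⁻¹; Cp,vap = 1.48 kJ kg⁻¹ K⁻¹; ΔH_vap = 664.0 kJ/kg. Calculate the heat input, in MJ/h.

Q = 118000 MJ/h

liquid -54.5→82.3 °C: 355.68 kJ/kg
vaporisation at 82.3 °C: 664 kJ/kg
vapour 82.3→109 °C: 39.516 kJ/kg
Δh = 355.68 + 664 + 39.516 = 1059.2 kJ/kg
Q = ṁ·Δh = 30.92 kg/s × 1059.2 kJ/kg = 32750 kJ/s
|Q| = 32750 kW = 117900 MJ/h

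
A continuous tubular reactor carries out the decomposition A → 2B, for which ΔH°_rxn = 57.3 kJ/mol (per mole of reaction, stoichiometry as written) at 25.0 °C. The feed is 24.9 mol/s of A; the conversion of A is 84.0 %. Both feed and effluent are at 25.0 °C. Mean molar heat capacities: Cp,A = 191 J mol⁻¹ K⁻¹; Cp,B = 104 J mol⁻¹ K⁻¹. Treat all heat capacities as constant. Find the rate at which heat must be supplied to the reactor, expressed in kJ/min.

Extent of reaction ξ = 0.840 × 24.9 = 20.916 mol/s
Reaction term: ξ·ΔH°_rxn = 20.916 × 57.3 = 1198.5 kJ/s
Q = ΔH = 1198.5 kJ/s = 1198.5 kW
Heat supplied = 71909 kJ/min

Q_in = 71900 kJ/min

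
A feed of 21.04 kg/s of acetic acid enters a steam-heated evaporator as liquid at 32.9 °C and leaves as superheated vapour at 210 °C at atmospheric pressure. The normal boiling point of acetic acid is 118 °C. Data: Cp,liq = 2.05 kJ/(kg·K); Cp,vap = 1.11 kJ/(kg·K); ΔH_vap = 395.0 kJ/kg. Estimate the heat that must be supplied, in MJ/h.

Q = 50900 MJ/h

liquid 32.9→118 °C: 174.45 kJ/kg
vaporisation at 118 °C: 395 kJ/kg
vapour 118→210 °C: 102.12 kJ/kg
Δh = 174.45 + 395 + 102.12 = 671.58 kJ/kg
Q = ṁ·Δh = 21.04 kg/s × 671.58 kJ/kg = 14130 kJ/s
|Q| = 14130 kW = 50868 MJ/h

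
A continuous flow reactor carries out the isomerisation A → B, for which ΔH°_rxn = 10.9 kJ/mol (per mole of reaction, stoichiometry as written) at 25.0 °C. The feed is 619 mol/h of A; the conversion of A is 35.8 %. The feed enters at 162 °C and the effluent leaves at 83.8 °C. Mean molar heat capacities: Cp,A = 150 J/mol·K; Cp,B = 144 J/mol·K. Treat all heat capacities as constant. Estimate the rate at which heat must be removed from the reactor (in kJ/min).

Extent of reaction ξ = 0.358 × 619 = 221.6 mol/h
Reaction term: ξ·ΔH°_rxn = 221.6 × 10.9 = 2415.5 kJ/h
Sensible, feed 162→25 °C: -12720 kJ/h
Outlet flows (mol/h): A 397.4, B 221.6
Sensible, products 25→83.8 °C: 5381.4 kJ/h
Q = ΔH = -4923.6 kJ/h = -1.3677 kW
Heat removed = 82.06 kJ/min

Q_out = 82.1 kJ/min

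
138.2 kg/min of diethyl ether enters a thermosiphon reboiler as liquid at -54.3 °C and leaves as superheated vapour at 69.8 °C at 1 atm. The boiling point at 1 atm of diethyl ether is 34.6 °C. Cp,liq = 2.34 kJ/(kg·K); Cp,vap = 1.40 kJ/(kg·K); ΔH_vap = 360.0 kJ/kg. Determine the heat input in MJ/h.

Q = 5120 MJ/h

liquid -54.3→34.6 °C: 208.03 kJ/kg
vaporisation at 34.6 °C: 360 kJ/kg
vapour 34.6→69.8 °C: 49.28 kJ/kg
Δh = 208.03 + 360 + 49.28 = 617.31 kJ/kg
Q = ṁ·Δh = 138.2 kg/min × 617.31 kJ/kg = 85312 kJ/min
|Q| = 1421.9 kW = 5118.7 MJ/h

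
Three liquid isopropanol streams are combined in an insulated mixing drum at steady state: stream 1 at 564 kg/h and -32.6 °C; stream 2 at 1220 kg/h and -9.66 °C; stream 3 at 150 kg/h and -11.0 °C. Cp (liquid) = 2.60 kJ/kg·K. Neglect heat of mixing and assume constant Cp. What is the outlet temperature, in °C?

T_out = -16.5 °C

No heat crosses the boundary, so H_out = H_in.
T_out = Σ ṁᵢCp,ᵢTᵢ / Σ ṁᵢCp,ᵢ
      = -82736 / 5028.4 = -16.454 °C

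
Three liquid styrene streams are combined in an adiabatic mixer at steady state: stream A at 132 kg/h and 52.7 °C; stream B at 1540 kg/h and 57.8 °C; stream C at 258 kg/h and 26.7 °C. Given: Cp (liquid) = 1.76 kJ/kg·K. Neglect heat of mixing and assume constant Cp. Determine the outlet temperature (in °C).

T_out = 53.3 °C

Adiabatic, steady state ⇒ Σ ṁᵢCp,ᵢ(T_out − Tᵢ) = 0
T_out = Σ ṁᵢCp,ᵢTᵢ / Σ ṁᵢCp,ᵢ
      = 181030 / 3396.8 = 53.294 °C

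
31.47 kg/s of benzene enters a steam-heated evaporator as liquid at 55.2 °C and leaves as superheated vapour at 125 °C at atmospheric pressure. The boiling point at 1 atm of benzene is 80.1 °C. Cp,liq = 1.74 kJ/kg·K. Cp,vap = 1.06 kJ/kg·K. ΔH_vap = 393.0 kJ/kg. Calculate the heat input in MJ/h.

Q = 54800 MJ/h

liquid 55.2→80.1 °C: 43.326 kJ/kg
vaporisation at 80.1 °C: 393 kJ/kg
vapour 80.1→125 °C: 47.594 kJ/kg
Δh = 43.326 + 393 + 47.594 = 483.92 kJ/kg
Q = ṁ·Δh = 31.47 kg/s × 483.92 kJ/kg = 15229 kJ/s
|Q| = 15229 kW = 54824 MJ/h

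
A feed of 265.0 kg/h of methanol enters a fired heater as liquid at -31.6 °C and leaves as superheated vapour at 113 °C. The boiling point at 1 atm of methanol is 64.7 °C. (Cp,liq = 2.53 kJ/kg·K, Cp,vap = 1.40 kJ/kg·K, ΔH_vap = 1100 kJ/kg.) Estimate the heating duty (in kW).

liquid -31.6→64.7 °C: 243.64 kJ/kg
vaporisation at 64.7 °C: 1100 kJ/kg
vapour 64.7→113 °C: 67.62 kJ/kg
Δh = 243.64 + 1100 + 67.62 = 1411.3 kJ/kg
Q = ṁ·Δh = 265.0 kg/h × 1411.3 kJ/kg = 373980 kJ/h
|Q| = 103.88 kW

Q = 104 kW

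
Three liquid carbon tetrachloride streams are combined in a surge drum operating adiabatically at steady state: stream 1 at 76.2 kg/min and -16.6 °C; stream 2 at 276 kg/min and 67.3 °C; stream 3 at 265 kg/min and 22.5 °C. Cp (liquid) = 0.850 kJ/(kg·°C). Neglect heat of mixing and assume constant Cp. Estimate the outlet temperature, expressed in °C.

T_out = 37.7 °C

Adiabatic, steady state ⇒ Σ ṁᵢCp,ᵢ(T_out − Tᵢ) = 0
T_out = Σ ṁᵢCp,ᵢTᵢ / Σ ṁᵢCp,ᵢ
      = 19782 / 524.62 = 37.706 °C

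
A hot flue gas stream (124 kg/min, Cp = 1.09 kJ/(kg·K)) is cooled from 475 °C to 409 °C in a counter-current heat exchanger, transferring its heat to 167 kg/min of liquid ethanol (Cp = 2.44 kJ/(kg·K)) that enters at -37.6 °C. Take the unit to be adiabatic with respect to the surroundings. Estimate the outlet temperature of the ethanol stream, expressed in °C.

T_c,out = -15.7 °C

Heat released by hot stream: Q = 124 × 1.09 × (475 − 409) = 8920.6 kJ/min
Energy balance on cold side (adiabatic exchanger): Q = ṁ_c·Cp_c·(T_c,out − T_c,in)
T_c,out = -37.6 + 8920.6/(167 × 2.44) = -15.708 °C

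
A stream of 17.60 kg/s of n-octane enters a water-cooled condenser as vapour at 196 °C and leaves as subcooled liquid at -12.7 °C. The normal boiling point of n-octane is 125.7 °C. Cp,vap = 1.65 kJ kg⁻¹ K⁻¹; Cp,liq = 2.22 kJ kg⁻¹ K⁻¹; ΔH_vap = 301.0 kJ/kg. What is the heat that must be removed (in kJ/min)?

vapour 196→125.7 °C: -115.99 kJ/kg
condensation at 125.7 °C: -301 kJ/kg
liquid 125.7→-12.7 °C: -307.25 kJ/kg
Δh = -115.99 + -301 + -307.25 = -724.24 kJ/kg
Q = ṁ·Δh = 17.60 kg/s × -724.24 kJ/kg = -12747 kJ/s
|Q| = 12747 kW = 764800 kJ/min

Q_c = 765000 kJ/min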